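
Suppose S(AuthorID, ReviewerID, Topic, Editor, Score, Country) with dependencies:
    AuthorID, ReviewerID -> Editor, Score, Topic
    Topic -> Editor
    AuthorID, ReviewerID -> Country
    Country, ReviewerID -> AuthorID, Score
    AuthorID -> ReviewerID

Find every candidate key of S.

{AuthorID}⁺ = {AuthorID, Country, Editor, ReviewerID, Score, Topic}, which is every attribute, so {AuthorID} is a candidate key.
{Country, ReviewerID}⁺ = {AuthorID, Country, Editor, ReviewerID, Score, Topic}, which is every attribute, so {Country, ReviewerID} is a candidate key.
No proper subset of any of these is a key, and no other minimal superkey exists.

{AuthorID}, {Country, ReviewerID}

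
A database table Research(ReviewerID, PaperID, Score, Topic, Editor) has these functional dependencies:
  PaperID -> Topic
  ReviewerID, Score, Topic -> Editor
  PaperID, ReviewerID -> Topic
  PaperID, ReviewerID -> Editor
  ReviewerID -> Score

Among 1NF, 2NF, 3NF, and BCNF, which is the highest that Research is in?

1NF

Candidate key: {PaperID, ReviewerID}. Prime attributes: {PaperID, ReviewerID}.
PaperID -> Topic breaks BCNF: {PaperID}⁺ = {PaperID, Topic}, so {PaperID} is not a superkey.
Because {Topic} is non-prime and the left side of PaperID -> Topic is not a superkey, the relation is not in 3NF.
The proper key subset {PaperID} of {PaperID, ReviewerID} determines non-prime {Topic}, so the relation is not even in 2NF.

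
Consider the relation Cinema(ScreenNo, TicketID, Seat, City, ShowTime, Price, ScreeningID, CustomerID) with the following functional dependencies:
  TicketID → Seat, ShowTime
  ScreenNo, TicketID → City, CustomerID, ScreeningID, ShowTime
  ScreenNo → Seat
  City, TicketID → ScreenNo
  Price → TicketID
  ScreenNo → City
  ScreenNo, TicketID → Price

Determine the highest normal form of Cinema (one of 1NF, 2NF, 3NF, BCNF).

Candidate keys: {City, Price}, {City, TicketID}, {Price, ScreenNo}, {ScreenNo, TicketID}. Prime attributes: {City, Price, ScreenNo, TicketID}.
For TicketID → Seat, ShowTime we have {TicketID}⁺ = {Seat, ShowTime, TicketID}; {TicketID} is not a superkey, so BCNF fails.
TicketID → Seat, ShowTime has non-prime {Seat, ShowTime} on the right and a non-superkey on the left, so 3NF fails.
Since {Price} ⊂ {City, Price} and {Price}⁺ ⊇ {Seat, ShowTime} with {Seat, ShowTime} non-prime, there is a partial dependency; 2NF fails.

1NF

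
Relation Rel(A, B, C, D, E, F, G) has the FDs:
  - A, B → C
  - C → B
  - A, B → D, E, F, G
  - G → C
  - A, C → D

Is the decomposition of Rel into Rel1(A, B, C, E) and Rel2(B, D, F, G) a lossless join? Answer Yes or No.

The shared attributes are {B} and {B}⁺ = {B}.
The closure covers neither Rel1 nor Rel2 entirely; the join is not lossless.

No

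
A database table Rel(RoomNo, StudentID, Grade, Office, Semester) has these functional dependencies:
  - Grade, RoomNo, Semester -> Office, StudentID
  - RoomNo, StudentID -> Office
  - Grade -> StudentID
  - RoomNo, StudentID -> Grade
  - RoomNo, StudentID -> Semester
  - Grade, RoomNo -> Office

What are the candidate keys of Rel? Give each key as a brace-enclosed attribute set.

{Grade, RoomNo}, {RoomNo, StudentID}

{RoomNo} never appears on the right of any FD, so every key must include it.
{Grade, RoomNo}⁺ = {Grade, Office, RoomNo, Semester, StudentID}, which is every attribute, so {Grade, RoomNo} is a candidate key.
{RoomNo, StudentID}⁺ = {Grade, Office, RoomNo, Semester, StudentID}, which is every attribute, so {RoomNo, StudentID} is a candidate key.
Any other superkey properly contains one of these, so there are no further candidate keys.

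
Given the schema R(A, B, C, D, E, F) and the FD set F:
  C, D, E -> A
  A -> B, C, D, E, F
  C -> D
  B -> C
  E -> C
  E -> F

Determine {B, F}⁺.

{B, C, D, F}

Start with {B, F}.
B -> C applies; add {C} → now {B, C, F}.
C -> D applies; add {D} → now {B, C, D, F}.
No further FD applies.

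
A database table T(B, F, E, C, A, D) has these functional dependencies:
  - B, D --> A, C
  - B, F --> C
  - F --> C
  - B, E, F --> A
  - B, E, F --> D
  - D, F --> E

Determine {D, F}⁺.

{C, D, E, F}

Start with {D, F}.
F --> C applies; add {C} → now {C, D, F}.
D, F --> E applies; add {E} → now {C, D, E, F}.
No further FD applies.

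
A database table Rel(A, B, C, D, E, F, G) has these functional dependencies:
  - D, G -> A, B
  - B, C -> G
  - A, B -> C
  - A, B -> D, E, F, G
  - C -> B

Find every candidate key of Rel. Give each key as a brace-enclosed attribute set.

{A, B}⁺ = {A, B, C, D, E, F, G} — all of the relation — so {A, B} is a candidate key.
{A, C}⁺ = {A, B, C, D, E, F, G} — all of the relation — so {A, C} is a candidate key.
{C, D}⁺ = {A, B, C, D, E, F, G} — all of the relation — so {C, D} is a candidate key.
{D, G}⁺ = {A, B, C, D, E, F, G} — all of the relation — so {D, G} is a candidate key.
These are minimal and exhaustive — every other superkey contains one of them.

{A, B}, {A, C}, {C, D}, {D, G}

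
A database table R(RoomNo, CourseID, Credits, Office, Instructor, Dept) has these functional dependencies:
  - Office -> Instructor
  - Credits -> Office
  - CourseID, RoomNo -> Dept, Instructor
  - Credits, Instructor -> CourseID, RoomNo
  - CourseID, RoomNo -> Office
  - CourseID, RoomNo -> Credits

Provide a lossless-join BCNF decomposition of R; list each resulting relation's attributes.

Candidate keys of the original relation: {CourseID, RoomNo}, {Credits}.
Within {CourseID, Credits, Dept, Instructor, Office, RoomNo}: {Office}⁺ ∩ {CourseID, Credits, Dept, Instructor, Office, RoomNo} = {Instructor, Office}, not the whole set, so Office -> Instructor violates BCNF; decompose into {Instructor, Office} and {CourseID, Credits, Dept, Office, RoomNo}.
{Instructor, Office} has no BCNF violation.
{CourseID, Credits, Dept, Office, RoomNo} has no BCNF violation.

{CourseID, Credits, Dept, Office, RoomNo}; {Instructor, Office}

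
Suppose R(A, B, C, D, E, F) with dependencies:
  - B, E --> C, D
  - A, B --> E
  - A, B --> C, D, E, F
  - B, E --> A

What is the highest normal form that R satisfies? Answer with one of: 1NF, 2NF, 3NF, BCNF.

BCNF

Candidate keys: {A, B}, {B, E}. Prime attributes: {A, B, E}.
Every FD has a superkey on the left, so the relation is in BCNF.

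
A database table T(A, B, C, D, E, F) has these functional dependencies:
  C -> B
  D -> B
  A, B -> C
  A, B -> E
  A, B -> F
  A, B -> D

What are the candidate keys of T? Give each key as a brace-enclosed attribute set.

{A, B}, {A, C}, {A, D}

No FD produces {A}, so it must be in every candidate key.
{A, B} is a candidate key since {A, B}⁺ = {A, B, C, D, E, F} covers every attribute.
{A, C} is a candidate key since {A, C}⁺ = {A, B, C, D, E, F} covers every attribute.
{A, D} is a candidate key since {A, D}⁺ = {A, B, C, D, E, F} covers every attribute.
No proper subset of any of these is a key, and no other minimal superkey exists.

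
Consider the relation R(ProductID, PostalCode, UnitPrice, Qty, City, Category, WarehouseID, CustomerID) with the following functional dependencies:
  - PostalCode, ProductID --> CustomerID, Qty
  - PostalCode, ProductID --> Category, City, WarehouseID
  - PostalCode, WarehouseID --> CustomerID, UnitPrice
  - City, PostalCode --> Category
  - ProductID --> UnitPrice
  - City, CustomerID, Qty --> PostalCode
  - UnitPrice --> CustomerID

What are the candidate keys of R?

{City, ProductID, Qty}, {PostalCode, ProductID}

Attributes never on any right-hand side: {ProductID} — every candidate key must contain it.
{PostalCode, ProductID} is a candidate key since {PostalCode, ProductID}⁺ = {Category, City, CustomerID, PostalCode, ProductID, Qty, UnitPrice, WarehouseID} covers every attribute.
{City, ProductID, Qty} is a candidate key since {City, ProductID, Qty}⁺ = {Category, City, CustomerID, PostalCode, ProductID, Qty, UnitPrice, WarehouseID} covers every attribute.
Any other superkey properly contains one of these, so there are no further candidate keys.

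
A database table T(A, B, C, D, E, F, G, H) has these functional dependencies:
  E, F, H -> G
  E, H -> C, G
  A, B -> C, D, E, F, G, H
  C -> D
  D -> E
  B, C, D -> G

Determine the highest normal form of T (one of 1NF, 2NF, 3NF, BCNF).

2NF

Candidate key: {A, B}. Prime attributes: {A, B}.
For E, F, H -> G we have {E, F, H}⁺ = {C, D, E, F, G, H}; {E, F, H} is not a superkey, so BCNF fails.
E, F, H -> G has non-prime {G} on the right and a non-superkey on the left, so 3NF fails.
Checking every proper subset of each key, none determines a non-prime attribute — 2NF is satisfied.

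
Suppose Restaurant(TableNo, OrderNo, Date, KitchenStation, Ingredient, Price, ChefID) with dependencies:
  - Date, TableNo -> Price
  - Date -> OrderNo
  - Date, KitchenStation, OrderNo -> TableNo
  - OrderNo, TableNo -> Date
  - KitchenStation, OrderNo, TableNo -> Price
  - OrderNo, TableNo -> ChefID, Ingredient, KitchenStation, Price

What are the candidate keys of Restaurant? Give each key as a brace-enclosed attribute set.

{Date, KitchenStation}, {Date, TableNo}, {OrderNo, TableNo}

{Date, KitchenStation} is a candidate key since {Date, KitchenStation}⁺ = {ChefID, Date, Ingredient, KitchenStation, OrderNo, Price, TableNo} covers every attribute.
{Date, TableNo} is a candidate key since {Date, TableNo}⁺ = {ChefID, Date, Ingredient, KitchenStation, OrderNo, Price, TableNo} covers every attribute.
{OrderNo, TableNo} is a candidate key since {OrderNo, TableNo}⁺ = {ChefID, Date, Ingredient, KitchenStation, OrderNo, Price, TableNo} covers every attribute.
No proper subset of any of these is a key, and no other minimal superkey exists.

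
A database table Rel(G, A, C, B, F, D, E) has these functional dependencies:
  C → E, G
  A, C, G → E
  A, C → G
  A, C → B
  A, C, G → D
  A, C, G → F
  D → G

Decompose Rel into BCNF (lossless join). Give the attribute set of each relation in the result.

{A, B, C, D, F}; {C, E, G}

Candidate key of the original relation: {A, C}.
{A, B, C, D, E, F, G}: {C} determines {C, E, G} here but is not a superkey — split on C → E, G, giving {C, E, G} and {A, B, C, D, F}.
{C, E, G} is in BCNF.
{A, B, C, D, F} is in BCNF.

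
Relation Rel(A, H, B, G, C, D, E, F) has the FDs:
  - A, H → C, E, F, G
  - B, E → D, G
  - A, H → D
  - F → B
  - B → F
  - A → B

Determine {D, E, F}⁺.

{B, D, E, F, G}

Start with {D, E, F}.
F → B applies; add {B} → now {B, D, E, F}.
B, E → D, G applies; add {G} → now {B, D, E, F, G}.
No further FD applies.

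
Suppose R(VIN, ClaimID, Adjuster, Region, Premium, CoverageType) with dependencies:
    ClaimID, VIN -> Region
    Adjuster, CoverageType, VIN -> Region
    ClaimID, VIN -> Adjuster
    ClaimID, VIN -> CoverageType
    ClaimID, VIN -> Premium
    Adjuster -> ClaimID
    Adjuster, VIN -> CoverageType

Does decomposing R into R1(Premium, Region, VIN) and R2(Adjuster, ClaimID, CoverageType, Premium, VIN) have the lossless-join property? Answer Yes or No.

The shared attributes are {Premium, VIN} and {Premium, VIN}⁺ = {Premium, VIN}.
The closure covers neither R1 nor R2 entirely; the join is not lossless.

No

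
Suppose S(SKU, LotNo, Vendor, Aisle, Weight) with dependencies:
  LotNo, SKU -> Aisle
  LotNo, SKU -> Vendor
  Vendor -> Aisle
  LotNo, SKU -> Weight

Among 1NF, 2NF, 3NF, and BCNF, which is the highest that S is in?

Candidate key: {LotNo, SKU}. Prime attributes: {LotNo, SKU}.
Vendor -> Aisle: {Vendor}⁺ = {Aisle, Vendor}, which is not all of the attributes, so the left side is not a superkey — BCNF is violated.
Vendor -> Aisle determines the non-prime attribute {Aisle} from a non-superkey — 3NF is violated.
No proper subset of a key has a non-prime attribute in its closure, so there is no partial dependency; 2NF holds.

2NF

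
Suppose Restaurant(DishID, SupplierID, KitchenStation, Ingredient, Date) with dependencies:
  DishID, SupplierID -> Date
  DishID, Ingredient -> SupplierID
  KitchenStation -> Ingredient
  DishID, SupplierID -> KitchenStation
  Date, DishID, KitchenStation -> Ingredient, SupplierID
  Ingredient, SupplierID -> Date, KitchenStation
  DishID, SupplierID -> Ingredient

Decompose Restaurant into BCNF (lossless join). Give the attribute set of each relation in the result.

Candidate keys of the original relation: {DishID, Ingredient}, {DishID, KitchenStation}, {DishID, SupplierID}.
Within {Date, DishID, Ingredient, KitchenStation, SupplierID}: {KitchenStation}⁺ ∩ {Date, DishID, Ingredient, KitchenStation, SupplierID} = {Ingredient, KitchenStation}, not the whole set, so KitchenStation -> Ingredient violates BCNF; decompose into {Ingredient, KitchenStation} and {Date, DishID, KitchenStation, SupplierID}.
{Ingredient, KitchenStation} is in BCNF.
Within {Date, DishID, KitchenStation, SupplierID}: {KitchenStation, SupplierID}⁺ ∩ {Date, DishID, KitchenStation, SupplierID} = {Date, KitchenStation, SupplierID}, not the whole set, so KitchenStation, SupplierID -> Date violates BCNF; decompose into {Date, KitchenStation, SupplierID} and {DishID, KitchenStation, SupplierID}.
{Date, KitchenStation, SupplierID} is in BCNF.
{DishID, KitchenStation, SupplierID} is in BCNF.

{Date, KitchenStation, SupplierID}; {DishID, KitchenStation, SupplierID}; {Ingredient, KitchenStation}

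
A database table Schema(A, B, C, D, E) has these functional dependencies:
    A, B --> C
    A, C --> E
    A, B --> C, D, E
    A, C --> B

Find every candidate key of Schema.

{A, B}, {A, C}

No FD produces {A}, so it must be in every candidate key.
Closure of {A, B} is {A, B, C, D, E}, the whole schema; {A, B} is a candidate key.
Closure of {A, C} is {A, B, C, D, E}, the whole schema; {A, C} is a candidate key.
No proper subset of any of these is a key, and no other minimal superkey exists.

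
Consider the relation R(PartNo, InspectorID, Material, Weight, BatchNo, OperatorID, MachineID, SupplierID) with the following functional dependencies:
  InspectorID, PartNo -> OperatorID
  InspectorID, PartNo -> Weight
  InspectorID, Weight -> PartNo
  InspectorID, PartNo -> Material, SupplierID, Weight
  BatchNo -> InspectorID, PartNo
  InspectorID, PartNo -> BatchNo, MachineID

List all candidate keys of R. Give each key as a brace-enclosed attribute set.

{BatchNo}, {InspectorID, PartNo}, {InspectorID, Weight}

{BatchNo}⁺ = {BatchNo, InspectorID, MachineID, Material, OperatorID, PartNo, SupplierID, Weight}, which is every attribute, so {BatchNo} is a candidate key.
{InspectorID, PartNo}⁺ = {BatchNo, InspectorID, MachineID, Material, OperatorID, PartNo, SupplierID, Weight}, which is every attribute, so {InspectorID, PartNo} is a candidate key.
{InspectorID, Weight}⁺ = {BatchNo, InspectorID, MachineID, Material, OperatorID, PartNo, SupplierID, Weight}, which is every attribute, so {InspectorID, Weight} is a candidate key.
Any other superkey properly contains one of these, so there are no further candidate keys.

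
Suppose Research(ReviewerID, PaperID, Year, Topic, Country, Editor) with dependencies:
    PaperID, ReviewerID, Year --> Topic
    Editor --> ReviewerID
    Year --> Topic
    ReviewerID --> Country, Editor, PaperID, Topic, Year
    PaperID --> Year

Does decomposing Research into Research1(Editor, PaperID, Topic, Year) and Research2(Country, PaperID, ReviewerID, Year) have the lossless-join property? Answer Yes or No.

No

The shared attributes are {PaperID, Year} and {PaperID, Year}⁺ = {PaperID, Topic, Year}.
The closure covers neither Research1 nor Research2 entirely; the join is not lossless.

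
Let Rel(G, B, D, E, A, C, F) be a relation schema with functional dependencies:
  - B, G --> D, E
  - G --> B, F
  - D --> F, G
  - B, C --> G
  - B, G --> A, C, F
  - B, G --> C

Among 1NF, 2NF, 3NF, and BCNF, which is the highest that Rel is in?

Candidate keys: {B, C}, {D}, {G}. Prime attributes: {B, C, D, G}.
The left-hand side of every FD is a superkey, so BCNF is satisfied.

BCNF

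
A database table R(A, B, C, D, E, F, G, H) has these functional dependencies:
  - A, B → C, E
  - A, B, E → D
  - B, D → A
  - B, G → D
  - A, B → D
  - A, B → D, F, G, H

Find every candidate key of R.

{A, B}, {B, D}, {B, G}

No FD produces {B}, so it must be in every candidate key.
{A, B}⁺ = {A, B, C, D, E, F, G, H} — all of the relation — so {A, B} is a candidate key.
{B, D}⁺ = {A, B, C, D, E, F, G, H} — all of the relation — so {B, D} is a candidate key.
{B, G}⁺ = {A, B, C, D, E, F, G, H} — all of the relation — so {B, G} is a candidate key.
Any other superkey properly contains one of these, so there are no further candidate keys.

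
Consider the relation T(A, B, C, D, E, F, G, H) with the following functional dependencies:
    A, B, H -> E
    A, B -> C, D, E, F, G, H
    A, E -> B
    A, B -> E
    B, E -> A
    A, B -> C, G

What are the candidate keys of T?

{A, B}, {A, E}, {B, E}

{A, B}⁺ = {A, B, C, D, E, F, G, H} — all of the relation — so {A, B} is a candidate key.
{A, E}⁺ = {A, B, C, D, E, F, G, H} — all of the relation — so {A, E} is a candidate key.
{B, E}⁺ = {A, B, C, D, E, F, G, H} — all of the relation — so {B, E} is a candidate key.
These are minimal and exhaustive — every other superkey contains one of them.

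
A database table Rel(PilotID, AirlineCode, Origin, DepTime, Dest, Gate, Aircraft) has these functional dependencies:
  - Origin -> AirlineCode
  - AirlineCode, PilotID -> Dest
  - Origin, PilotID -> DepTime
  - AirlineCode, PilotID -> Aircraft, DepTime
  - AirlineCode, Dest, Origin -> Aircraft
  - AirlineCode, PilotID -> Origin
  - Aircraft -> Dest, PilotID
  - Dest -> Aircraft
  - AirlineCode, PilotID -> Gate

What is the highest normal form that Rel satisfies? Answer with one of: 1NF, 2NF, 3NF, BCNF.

Candidate keys: {Aircraft, AirlineCode}, {Aircraft, Origin}, {AirlineCode, Dest}, {AirlineCode, PilotID}, {Dest, Origin}, {Origin, PilotID}. Prime attributes: {Aircraft, AirlineCode, Dest, Origin, PilotID}.
Origin -> AirlineCode breaks BCNF: {Origin}⁺ = {AirlineCode, Origin}, so {Origin} is not a superkey.
Since {AirlineCode} ⊆ prime attributes and every other non-superkey FD also has a prime right side, the schema is in 3NF.

3NF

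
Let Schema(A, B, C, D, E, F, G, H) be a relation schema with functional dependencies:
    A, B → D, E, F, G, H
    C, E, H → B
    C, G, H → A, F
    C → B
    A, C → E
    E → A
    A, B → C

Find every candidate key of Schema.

{A, B}, {A, C}, {B, E}, {C, E}, {C, G, H}

{A, B}⁺ = {A, B, C, D, E, F, G, H}, which is every attribute, so {A, B} is a candidate key.
{A, C}⁺ = {A, B, C, D, E, F, G, H}, which is every attribute, so {A, C} is a candidate key.
{B, E}⁺ = {A, B, C, D, E, F, G, H}, which is every attribute, so {B, E} is a candidate key.
{C, E}⁺ = {A, B, C, D, E, F, G, H}, which is every attribute, so {C, E} is a candidate key.
{C, G, H}⁺ = {A, B, C, D, E, F, G, H}, which is every attribute, so {C, G, H} is a candidate key.
These are minimal and exhaustive — every other superkey contains one of them.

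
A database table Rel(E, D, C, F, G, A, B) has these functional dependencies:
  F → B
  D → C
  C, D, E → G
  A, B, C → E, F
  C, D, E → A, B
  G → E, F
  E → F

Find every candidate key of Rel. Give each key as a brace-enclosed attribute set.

{D} never appears on the right of any FD, so every key must include it.
Closure of {D, E} is {A, B, C, D, E, F, G}, the whole schema; {D, E} is a candidate key.
Closure of {D, G} is {A, B, C, D, E, F, G}, the whole schema; {D, G} is a candidate key.
Closure of {A, B, D} is {A, B, C, D, E, F, G}, the whole schema; {A, B, D} is a candidate key.
Closure of {A, D, F} is {A, B, C, D, E, F, G}, the whole schema; {A, D, F} is a candidate key.
No proper subset of any of these is a key, and no other minimal superkey exists.

{A, B, D}, {A, D, F}, {D, E}, {D, G}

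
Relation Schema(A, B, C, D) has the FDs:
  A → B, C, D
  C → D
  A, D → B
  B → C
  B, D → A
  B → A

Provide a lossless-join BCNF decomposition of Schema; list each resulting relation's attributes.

Candidate keys of the original relation: {A}, {B}.
In {A, B, C, D}, {C} is not a superkey ({C}⁺ restricted to this set is {C, D}), so split on C → D into {C, D} and {A, B, C}.
{C, D}: every determinant is a superkey — BCNF.
{A, B, C}: every determinant is a superkey — BCNF.

{A, B, C}; {C, D}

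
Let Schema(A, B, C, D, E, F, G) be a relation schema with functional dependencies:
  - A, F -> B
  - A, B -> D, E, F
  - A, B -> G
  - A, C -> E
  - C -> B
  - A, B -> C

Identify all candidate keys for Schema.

{A, B}, {A, C}, {A, F}

No FD produces {A}, so it must be in every candidate key.
{A, B} is a candidate key since {A, B}⁺ = {A, B, C, D, E, F, G} covers every attribute.
{A, C} is a candidate key since {A, C}⁺ = {A, B, C, D, E, F, G} covers every attribute.
{A, F} is a candidate key since {A, F}⁺ = {A, B, C, D, E, F, G} covers every attribute.
No proper subset of any of these is a key, and no other minimal superkey exists.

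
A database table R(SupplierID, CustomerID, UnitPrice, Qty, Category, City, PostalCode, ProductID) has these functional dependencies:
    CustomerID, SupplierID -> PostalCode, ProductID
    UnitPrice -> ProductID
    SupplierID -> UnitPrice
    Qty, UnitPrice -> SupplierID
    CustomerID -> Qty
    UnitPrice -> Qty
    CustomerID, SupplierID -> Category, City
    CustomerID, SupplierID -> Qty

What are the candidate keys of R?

{CustomerID, SupplierID}, {CustomerID, UnitPrice}

Attributes never on any right-hand side: {CustomerID} — every candidate key must contain it.
{CustomerID, SupplierID}⁺ = {Category, City, CustomerID, PostalCode, ProductID, Qty, SupplierID, UnitPrice} — all of the relation — so {CustomerID, SupplierID} is a candidate key.
{CustomerID, UnitPrice}⁺ = {Category, City, CustomerID, PostalCode, ProductID, Qty, SupplierID, UnitPrice} — all of the relation — so {CustomerID, UnitPrice} is a candidate key.
Any other superkey properly contains one of these, so there are no further candidate keys.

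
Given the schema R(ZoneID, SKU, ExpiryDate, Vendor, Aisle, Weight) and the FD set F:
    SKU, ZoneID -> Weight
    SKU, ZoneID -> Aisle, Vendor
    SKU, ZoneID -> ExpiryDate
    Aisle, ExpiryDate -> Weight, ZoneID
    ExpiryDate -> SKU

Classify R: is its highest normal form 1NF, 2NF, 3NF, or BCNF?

Candidate keys: {Aisle, ExpiryDate}, {ExpiryDate, ZoneID}, {SKU, ZoneID}. Prime attributes: {Aisle, ExpiryDate, SKU, ZoneID}.
ExpiryDate -> SKU: {ExpiryDate}⁺ = {ExpiryDate, SKU}, which is not all of the attributes, so the left side is not a superkey — BCNF is violated.
Its right-hand attributes {SKU} are all prime, as are those of every other non-superkey FD — the relation is in 3NF.

3NF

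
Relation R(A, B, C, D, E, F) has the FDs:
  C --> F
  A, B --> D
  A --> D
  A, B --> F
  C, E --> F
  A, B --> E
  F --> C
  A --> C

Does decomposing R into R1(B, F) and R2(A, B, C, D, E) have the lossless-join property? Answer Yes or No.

The shared attributes are {B} and {B}⁺ = {B}.
R1 ⊄ {B} and R2 ⊄ {B}, so the split is lossy.

No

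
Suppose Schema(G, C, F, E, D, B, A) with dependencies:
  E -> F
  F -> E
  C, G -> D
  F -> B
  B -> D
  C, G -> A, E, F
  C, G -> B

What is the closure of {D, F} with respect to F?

Start with {D, F}.
F -> E applies; add {E} → now {D, E, F}.
F -> B applies; add {B} → now {B, D, E, F}.
No further FD applies.

{B, D, E, F}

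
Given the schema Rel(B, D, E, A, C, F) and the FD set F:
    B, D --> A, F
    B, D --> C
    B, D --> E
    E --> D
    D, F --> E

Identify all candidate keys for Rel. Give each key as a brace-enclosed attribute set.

Attributes never on any right-hand side: {B} — every candidate key must contain it.
{B, D}⁺ = {A, B, C, D, E, F}, which is every attribute, so {B, D} is a candidate key.
{B, E}⁺ = {A, B, C, D, E, F}, which is every attribute, so {B, E} is a candidate key.
Any other superkey properly contains one of these, so there are no further candidate keys.

{B, D}, {B, E}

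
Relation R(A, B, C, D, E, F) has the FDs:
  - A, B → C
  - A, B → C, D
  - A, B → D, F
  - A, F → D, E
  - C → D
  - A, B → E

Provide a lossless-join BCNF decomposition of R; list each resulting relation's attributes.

{A, B, C, F}; {A, D, E, F}

Candidate key of the original relation: {A, B}.
Within {A, B, C, D, E, F}: {A, F}⁺ ∩ {A, B, C, D, E, F} = {A, D, E, F}, not the whole set, so A, F → D, E violates BCNF; decompose into {A, D, E, F} and {A, B, C, F}.
{A, D, E, F} is in BCNF.
{A, B, C, F} is in BCNF.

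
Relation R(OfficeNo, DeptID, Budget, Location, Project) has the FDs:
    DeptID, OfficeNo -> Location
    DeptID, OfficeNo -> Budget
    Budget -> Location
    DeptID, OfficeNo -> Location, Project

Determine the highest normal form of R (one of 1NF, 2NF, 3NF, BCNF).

Candidate key: {DeptID, OfficeNo}. Prime attributes: {DeptID, OfficeNo}.
Budget -> Location: {Budget}⁺ = {Budget, Location}, which is not all of the attributes, so the left side is not a superkey — BCNF is violated.
Because {Location} is non-prime and the left side of Budget -> Location is not a superkey, the relation is not in 3NF.
No non-prime attribute depends on a proper subset of any candidate key, so 2NF holds.

2NF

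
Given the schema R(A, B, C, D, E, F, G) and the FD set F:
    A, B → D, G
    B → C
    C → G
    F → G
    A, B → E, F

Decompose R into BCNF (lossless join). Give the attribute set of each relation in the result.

{A, B, D, E, F}; {B, C}; {C, G}

Candidate key of the original relation: {A, B}.
In {A, B, C, D, E, F, G}, {B} is not a superkey ({B}⁺ restricted to this set is {B, C, G}), so split on B → C, G into {B, C, G} and {A, B, D, E, F}.
In {B, C, G}, {C} is not a superkey ({C}⁺ restricted to this set is {C, G}), so split on C → G into {C, G} and {B, C}.
{C, G}: every determinant is a superkey — BCNF.
{B, C}: every determinant is a superkey — BCNF.
{A, B, D, E, F}: every determinant is a superkey — BCNF.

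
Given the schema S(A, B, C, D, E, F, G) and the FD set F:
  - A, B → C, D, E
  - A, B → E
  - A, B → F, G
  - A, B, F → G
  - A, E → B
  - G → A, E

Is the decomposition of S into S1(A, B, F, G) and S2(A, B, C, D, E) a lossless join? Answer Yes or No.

Yes

The shared attributes are {A, B} and {A, B}⁺ = {A, B, C, D, E, F, G}.
Since S1 ⊆ {A, B, C, D, E, F, G}, the intersection is a superkey of S1; the decomposition is lossless.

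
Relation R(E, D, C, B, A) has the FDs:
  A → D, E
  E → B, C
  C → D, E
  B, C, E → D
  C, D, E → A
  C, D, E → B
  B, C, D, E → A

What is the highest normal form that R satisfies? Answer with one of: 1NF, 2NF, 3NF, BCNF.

Candidate keys: {A}, {C}, {E}. Prime attributes: {A, C, E}.
Each dependency's left side is a superkey — BCNF holds.

BCNF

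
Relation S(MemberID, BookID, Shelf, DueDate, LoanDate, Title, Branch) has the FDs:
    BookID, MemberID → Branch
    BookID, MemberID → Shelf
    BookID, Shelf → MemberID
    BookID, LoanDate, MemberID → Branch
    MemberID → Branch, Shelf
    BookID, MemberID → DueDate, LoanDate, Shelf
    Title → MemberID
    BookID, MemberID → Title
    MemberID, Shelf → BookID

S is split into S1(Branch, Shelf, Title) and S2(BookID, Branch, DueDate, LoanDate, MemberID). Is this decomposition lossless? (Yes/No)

No

Common attributes: {Branch}; their closure is {Branch}.
Neither S1 nor S2 is contained in that closure, so the decomposition is lossy.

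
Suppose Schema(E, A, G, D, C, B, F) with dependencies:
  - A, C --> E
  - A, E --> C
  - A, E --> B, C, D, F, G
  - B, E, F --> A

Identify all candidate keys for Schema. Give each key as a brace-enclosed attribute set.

{A, C}, {A, E}, {B, E, F}

{A, C}⁺ = {A, B, C, D, E, F, G}, which is every attribute, so {A, C} is a candidate key.
{A, E}⁺ = {A, B, C, D, E, F, G}, which is every attribute, so {A, E} is a candidate key.
{B, E, F}⁺ = {A, B, C, D, E, F, G}, which is every attribute, so {B, E, F} is a candidate key.
These are minimal and exhaustive — every other superkey contains one of them.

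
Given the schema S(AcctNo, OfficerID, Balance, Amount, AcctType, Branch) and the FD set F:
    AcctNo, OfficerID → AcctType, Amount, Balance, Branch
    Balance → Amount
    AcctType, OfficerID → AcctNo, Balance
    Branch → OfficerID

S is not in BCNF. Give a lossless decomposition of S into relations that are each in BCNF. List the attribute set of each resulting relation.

Candidate keys of the original relation: {AcctNo, Branch}, {AcctNo, OfficerID}, {AcctType, Branch}, {AcctType, OfficerID}.
Within {AcctNo, AcctType, Amount, Balance, Branch, OfficerID}: {Balance}⁺ ∩ {AcctNo, AcctType, Amount, Balance, Branch, OfficerID} = {Amount, Balance}, not the whole set, so Balance → Amount violates BCNF; decompose into {Amount, Balance} and {AcctNo, AcctType, Balance, Branch, OfficerID}.
{Amount, Balance} is in BCNF.
Within {AcctNo, AcctType, Balance, Branch, OfficerID}: {Branch}⁺ ∩ {AcctNo, AcctType, Balance, Branch, OfficerID} = {Branch, OfficerID}, not the whole set, so Branch → OfficerID violates BCNF; decompose into {Branch, OfficerID} and {AcctNo, AcctType, Balance, Branch}.
{Branch, OfficerID} is in BCNF.
{AcctNo, AcctType, Balance, Branch} is in BCNF.

{AcctNo, AcctType, Balance, Branch}; {Amount, Balance}; {Branch, OfficerID}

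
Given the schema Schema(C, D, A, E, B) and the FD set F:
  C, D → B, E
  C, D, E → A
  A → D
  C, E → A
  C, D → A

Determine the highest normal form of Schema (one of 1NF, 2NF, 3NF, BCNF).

Candidate keys: {A, C}, {C, D}, {C, E}. Prime attributes: {A, C, D, E}.
For A → D we have {A}⁺ = {A, D}; {A} is not a superkey, so BCNF fails.
Its right-hand attributes {D} are all prime, as are those of every other non-superkey FD — the relation is in 3NF.

3NF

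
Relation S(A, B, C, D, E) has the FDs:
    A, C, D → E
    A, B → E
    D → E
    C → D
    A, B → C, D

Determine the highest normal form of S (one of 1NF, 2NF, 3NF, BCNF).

2NF

Candidate key: {A, B}. Prime attributes: {A, B}.
A, C, D → E: {A, C, D}⁺ = {A, C, D, E}, which is not all of the attributes, so the left side is not a superkey — BCNF is violated.
A, C, D → E determines the non-prime attribute {E} from a non-superkey — 3NF is violated.
No proper subset of a key has a non-prime attribute in its closure, so there is no partial dependency; 2NF holds.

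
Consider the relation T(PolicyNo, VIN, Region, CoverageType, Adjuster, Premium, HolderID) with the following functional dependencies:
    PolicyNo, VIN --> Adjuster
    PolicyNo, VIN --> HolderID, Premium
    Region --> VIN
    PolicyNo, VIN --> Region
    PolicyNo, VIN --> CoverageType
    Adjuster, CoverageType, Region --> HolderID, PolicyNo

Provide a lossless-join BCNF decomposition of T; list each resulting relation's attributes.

Candidate keys of the original relation: {Adjuster, CoverageType, Region}, {PolicyNo, Region}, {PolicyNo, VIN}.
In {Adjuster, CoverageType, HolderID, PolicyNo, Premium, Region, VIN}, {Region} is not a superkey ({Region}⁺ restricted to this set is {Region, VIN}), so split on Region --> VIN into {Region, VIN} and {Adjuster, CoverageType, HolderID, PolicyNo, Premium, Region}.
{Region, VIN}: every determinant is a superkey — BCNF.
{Adjuster, CoverageType, HolderID, PolicyNo, Premium, Region}: every determinant is a superkey — BCNF.

{Adjuster, CoverageType, HolderID, PolicyNo, Premium, Region}; {Region, VIN}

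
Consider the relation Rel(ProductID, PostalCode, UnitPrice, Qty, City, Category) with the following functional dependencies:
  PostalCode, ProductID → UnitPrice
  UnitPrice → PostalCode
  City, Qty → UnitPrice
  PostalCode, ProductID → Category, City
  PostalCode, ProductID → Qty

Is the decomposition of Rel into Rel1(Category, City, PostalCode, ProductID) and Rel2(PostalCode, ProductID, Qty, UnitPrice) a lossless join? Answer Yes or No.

The shared attributes are {PostalCode, ProductID} and {PostalCode, ProductID}⁺ = {Category, City, PostalCode, ProductID, Qty, UnitPrice}.
Rel1 is contained in that closure, so Rel1 ∩ Rel2 → Rel1 holds and the join is lossless.

Yes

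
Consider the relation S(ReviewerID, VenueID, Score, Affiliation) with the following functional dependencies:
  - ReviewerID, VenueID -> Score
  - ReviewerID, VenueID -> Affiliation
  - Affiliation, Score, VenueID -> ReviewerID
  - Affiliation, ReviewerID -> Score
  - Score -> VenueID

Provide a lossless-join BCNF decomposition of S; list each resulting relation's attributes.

{Affiliation, ReviewerID, Score}; {Score, VenueID}

Candidate keys of the original relation: {Affiliation, ReviewerID}, {Affiliation, Score}, {ReviewerID, Score}, {ReviewerID, VenueID}.
In {Affiliation, ReviewerID, Score, VenueID}, {Score} is not a superkey ({Score}⁺ restricted to this set is {Score, VenueID}), so split on Score -> VenueID into {Score, VenueID} and {Affiliation, ReviewerID, Score}.
{Score, VenueID} has no BCNF violation.
{Affiliation, ReviewerID, Score} has no BCNF violation.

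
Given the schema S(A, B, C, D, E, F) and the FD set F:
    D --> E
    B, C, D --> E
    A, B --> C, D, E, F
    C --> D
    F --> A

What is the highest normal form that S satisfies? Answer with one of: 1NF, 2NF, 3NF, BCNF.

Candidate keys: {A, B}, {B, F}. Prime attributes: {A, B, F}.
D --> E: {D}⁺ = {D, E}, which is not all of the attributes, so the left side is not a superkey — BCNF is violated.
D --> E has non-prime {E} on the right and a non-superkey on the left, so 3NF fails.
No non-prime attribute depends on a proper subset of any candidate key, so 2NF holds.

2NF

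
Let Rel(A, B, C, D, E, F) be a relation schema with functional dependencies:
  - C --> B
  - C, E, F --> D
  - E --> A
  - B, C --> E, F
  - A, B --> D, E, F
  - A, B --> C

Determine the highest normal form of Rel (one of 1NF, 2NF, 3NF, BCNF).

Candidate keys: {A, B}, {B, E}, {C}. Prime attributes: {A, B, C, E}.
E --> A breaks BCNF: {E}⁺ = {A, E}, so {E} is not a superkey.
Its right-hand attributes {A} are all prime, as are those of every other non-superkey FD — the relation is in 3NF.

3NF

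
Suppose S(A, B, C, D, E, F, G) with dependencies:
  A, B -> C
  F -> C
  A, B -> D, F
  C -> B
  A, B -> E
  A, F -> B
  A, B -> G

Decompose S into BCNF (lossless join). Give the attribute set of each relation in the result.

{A, D, E, F, G}; {B, C}; {C, F}

Candidate keys of the original relation: {A, B}, {A, C}, {A, F}.
{A, B, C, D, E, F, G}: {F} determines {B, C, F} here but is not a superkey — split on F -> B, C, giving {B, C, F} and {A, D, E, F, G}.
{B, C, F}: {C} determines {B, C} here but is not a superkey — split on C -> B, giving {B, C} and {C, F}.
{B, C} is in BCNF.
{C, F} is in BCNF.
{A, D, E, F, G} is in BCNF.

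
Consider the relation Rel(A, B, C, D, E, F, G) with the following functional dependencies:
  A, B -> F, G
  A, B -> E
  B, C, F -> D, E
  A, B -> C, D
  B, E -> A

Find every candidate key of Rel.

{A, B}, {B, C, F}, {B, E}

No FD produces {B}, so it must be in every candidate key.
{A, B}⁺ = {A, B, C, D, E, F, G}, which is every attribute, so {A, B} is a candidate key.
{B, E}⁺ = {A, B, C, D, E, F, G}, which is every attribute, so {B, E} is a candidate key.
{B, C, F}⁺ = {A, B, C, D, E, F, G}, which is every attribute, so {B, C, F} is a candidate key.
No proper subset of any of these is a key, and no other minimal superkey exists.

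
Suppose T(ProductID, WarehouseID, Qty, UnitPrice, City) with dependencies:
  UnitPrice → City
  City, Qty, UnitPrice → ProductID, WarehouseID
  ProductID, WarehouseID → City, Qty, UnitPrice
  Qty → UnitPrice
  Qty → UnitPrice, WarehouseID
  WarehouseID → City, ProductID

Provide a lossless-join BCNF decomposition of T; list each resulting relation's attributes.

Candidate keys of the original relation: {Qty}, {WarehouseID}.
Within {City, ProductID, Qty, UnitPrice, WarehouseID}: {UnitPrice}⁺ ∩ {City, ProductID, Qty, UnitPrice, WarehouseID} = {City, UnitPrice}, not the whole set, so UnitPrice → City violates BCNF; decompose into {City, UnitPrice} and {ProductID, Qty, UnitPrice, WarehouseID}.
{City, UnitPrice} has no BCNF violation.
{ProductID, Qty, UnitPrice, WarehouseID} has no BCNF violation.

{City, UnitPrice}; {ProductID, Qty, UnitPrice, WarehouseID}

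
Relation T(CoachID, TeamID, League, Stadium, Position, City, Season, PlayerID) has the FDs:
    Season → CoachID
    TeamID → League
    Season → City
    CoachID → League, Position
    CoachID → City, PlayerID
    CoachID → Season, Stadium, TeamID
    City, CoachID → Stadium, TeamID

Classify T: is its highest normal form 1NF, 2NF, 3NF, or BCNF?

2NF

Candidate keys: {CoachID}, {Season}. Prime attributes: {CoachID, Season}.
TeamID → League breaks BCNF: {TeamID}⁺ = {League, TeamID}, so {TeamID} is not a superkey.
TeamID → League has non-prime {League} on the right and a non-superkey on the left, so 3NF fails.
Every candidate key is a single attribute, so no partial dependency is possible; 2NF holds.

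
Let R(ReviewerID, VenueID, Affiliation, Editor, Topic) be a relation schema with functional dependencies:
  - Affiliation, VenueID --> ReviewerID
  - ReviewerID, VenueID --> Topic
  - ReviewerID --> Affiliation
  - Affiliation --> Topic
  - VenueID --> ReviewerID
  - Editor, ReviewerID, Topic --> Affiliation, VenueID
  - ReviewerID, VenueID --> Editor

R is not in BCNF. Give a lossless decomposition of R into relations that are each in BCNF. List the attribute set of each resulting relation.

Candidate keys of the original relation: {Editor, ReviewerID}, {VenueID}.
Within {Affiliation, Editor, ReviewerID, Topic, VenueID}: {ReviewerID}⁺ ∩ {Affiliation, Editor, ReviewerID, Topic, VenueID} = {Affiliation, ReviewerID, Topic}, not the whole set, so ReviewerID --> Affiliation, Topic violates BCNF; decompose into {Affiliation, ReviewerID, Topic} and {Editor, ReviewerID, VenueID}.
Within {Affiliation, ReviewerID, Topic}: {Affiliation}⁺ ∩ {Affiliation, ReviewerID, Topic} = {Affiliation, Topic}, not the whole set, so Affiliation --> Topic violates BCNF; decompose into {Affiliation, Topic} and {Affiliation, ReviewerID}.
{Affiliation, Topic}: every determinant is a superkey — BCNF.
{Affiliation, ReviewerID}: every determinant is a superkey — BCNF.
{Editor, ReviewerID, VenueID}: every determinant is a superkey — BCNF.

{Affiliation, ReviewerID}; {Affiliation, Topic}; {Editor, ReviewerID, VenueID}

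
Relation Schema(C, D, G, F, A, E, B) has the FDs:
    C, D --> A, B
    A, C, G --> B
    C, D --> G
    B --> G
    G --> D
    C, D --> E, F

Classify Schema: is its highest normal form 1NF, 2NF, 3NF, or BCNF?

3NF

Candidate keys: {B, C}, {C, D}, {C, G}. Prime attributes: {B, C, D, G}.
B --> G breaks BCNF: {B}⁺ = {B, D, G}, so {B} is not a superkey.
Since {G} ⊆ prime attributes and every other non-superkey FD also has a prime right side, the schema is in 3NF.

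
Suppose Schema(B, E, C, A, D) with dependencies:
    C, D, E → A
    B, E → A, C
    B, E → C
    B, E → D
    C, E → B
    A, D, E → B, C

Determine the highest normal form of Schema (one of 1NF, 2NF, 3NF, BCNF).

Candidate keys: {A, D, E}, {B, E}, {C, E}. Prime attributes: {A, B, C, D, E}.
Every FD has a superkey on the left, so the relation is in BCNF.

BCNF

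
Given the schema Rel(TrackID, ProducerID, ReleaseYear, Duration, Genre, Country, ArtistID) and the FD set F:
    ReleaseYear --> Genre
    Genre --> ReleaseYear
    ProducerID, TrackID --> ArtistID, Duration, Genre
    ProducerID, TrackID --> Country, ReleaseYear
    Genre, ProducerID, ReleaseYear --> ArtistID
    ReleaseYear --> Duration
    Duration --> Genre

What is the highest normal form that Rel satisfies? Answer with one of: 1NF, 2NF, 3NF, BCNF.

2NF

Candidate key: {ProducerID, TrackID}. Prime attributes: {ProducerID, TrackID}.
For ReleaseYear --> Genre we have {ReleaseYear}⁺ = {Duration, Genre, ReleaseYear}; {ReleaseYear} is not a superkey, so BCNF fails.
Because {Genre} is non-prime and the left side of ReleaseYear --> Genre is not a superkey, the relation is not in 3NF.
Checking every proper subset of each key, none determines a non-prime attribute — 2NF is satisfied.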